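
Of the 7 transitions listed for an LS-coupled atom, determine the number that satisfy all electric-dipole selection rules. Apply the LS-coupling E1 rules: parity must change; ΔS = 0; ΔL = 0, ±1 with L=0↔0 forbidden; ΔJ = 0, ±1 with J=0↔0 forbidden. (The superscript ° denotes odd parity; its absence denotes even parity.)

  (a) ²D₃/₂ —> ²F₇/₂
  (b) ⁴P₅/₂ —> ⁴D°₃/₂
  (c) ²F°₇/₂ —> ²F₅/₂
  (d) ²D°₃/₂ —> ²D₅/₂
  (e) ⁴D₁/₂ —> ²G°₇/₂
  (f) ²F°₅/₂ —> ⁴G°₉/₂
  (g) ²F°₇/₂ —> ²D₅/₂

4

(a) forbidden (parity, ΔJ fail)
(b) allowed
(c) allowed
(d) allowed
(e) forbidden (ΔS, ΔL, ΔJ fail)
(f) forbidden (parity, ΔS, ΔJ fail)
(g) allowed
Total allowed: 4 of 7.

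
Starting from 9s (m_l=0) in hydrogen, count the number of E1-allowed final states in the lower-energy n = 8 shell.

3

E1 requires Δl = ±1, so l_f ∈ {-1, 1}; with 0 ≤ l_f ≤ n_f−1 = 7, the allowed l_f values are {1}.
For l_f = 1: m_f ∈ {m_i−1, m_i, m_i+1} ∩ [−1, 1] = {-1, 0, 1} → 3 states.
Total: 3.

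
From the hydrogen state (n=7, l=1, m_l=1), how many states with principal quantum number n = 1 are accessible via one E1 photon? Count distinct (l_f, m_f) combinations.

1

E1 requires Δl = ±1, so l_f ∈ {0, 2}; with 0 ≤ l_f ≤ n_f−1 = 0, the allowed l_f values are {0}.
For l_f = 0: m_f ∈ {m_i−1, m_i, m_i+1} ∩ [−0, 0] = {0} → 1 state.
Total: 1.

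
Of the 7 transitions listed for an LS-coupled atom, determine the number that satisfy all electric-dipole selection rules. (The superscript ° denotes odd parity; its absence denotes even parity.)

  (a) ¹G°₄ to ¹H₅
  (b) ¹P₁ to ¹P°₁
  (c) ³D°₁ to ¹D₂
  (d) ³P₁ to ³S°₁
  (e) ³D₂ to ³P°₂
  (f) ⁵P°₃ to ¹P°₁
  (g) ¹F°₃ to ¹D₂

5

(a) allowed
(b) allowed
(c) forbidden (ΔS fails)
(d) allowed
(e) allowed
(f) forbidden (parity, ΔS, ΔJ fail)
(g) allowed
Total allowed: 5 of 7.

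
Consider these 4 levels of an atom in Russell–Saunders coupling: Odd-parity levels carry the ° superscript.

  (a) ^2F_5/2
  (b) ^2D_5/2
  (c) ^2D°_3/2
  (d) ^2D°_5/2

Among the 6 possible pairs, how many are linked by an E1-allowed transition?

4

(a)–(b): forbidden (parity).
(a)–(c): allowed.
(a)–(d): allowed.
(b)–(c): allowed.
(b)–(d): allowed.
(c)–(d): forbidden (parity).
Allowed pairs: 4 of 6.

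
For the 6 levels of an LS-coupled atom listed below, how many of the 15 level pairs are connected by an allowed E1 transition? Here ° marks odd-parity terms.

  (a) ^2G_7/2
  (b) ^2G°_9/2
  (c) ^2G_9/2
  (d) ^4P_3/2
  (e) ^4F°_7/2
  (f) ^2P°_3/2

(a)–(b): allowed.
(a)–(c): forbidden (parity).
(a)–(d): forbidden (parity, ΔS, ΔL, ΔJ).
(a)–(e): forbidden (ΔS).
(a)–(f): forbidden (ΔL, ΔJ).
(b)–(c): allowed.
(b)–(d): forbidden (ΔS, ΔL, ΔJ).
(b)–(e): forbidden (parity, ΔS).
(b)–(f): forbidden (parity, ΔL, ΔJ).
(c)–(d): forbidden (parity, ΔS, ΔL, ΔJ).
(c)–(e): forbidden (ΔS).
(c)–(f): forbidden (ΔL, ΔJ).
(d)–(e): forbidden (ΔL, ΔJ).
(d)–(f): forbidden (ΔS).
(e)–(f): forbidden (parity, ΔS, ΔL, ΔJ).
Allowed pairs: 2 of 15.

2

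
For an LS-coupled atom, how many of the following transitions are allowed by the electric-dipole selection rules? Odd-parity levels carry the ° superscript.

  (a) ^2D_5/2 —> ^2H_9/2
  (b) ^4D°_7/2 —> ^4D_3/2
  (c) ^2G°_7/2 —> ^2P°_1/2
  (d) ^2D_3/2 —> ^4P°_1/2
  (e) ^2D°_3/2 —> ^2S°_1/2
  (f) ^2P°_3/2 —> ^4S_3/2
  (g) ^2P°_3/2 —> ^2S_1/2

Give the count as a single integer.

1

(a) forbidden (parity, ΔL, ΔJ fail)
(b) forbidden (ΔJ fails)
(c) forbidden (parity, ΔL, ΔJ fail)
(d) forbidden (ΔS fails)
(e) forbidden (parity, ΔL fail)
(f) forbidden (ΔS fails)
(g) allowed
Total allowed: 1 of 7.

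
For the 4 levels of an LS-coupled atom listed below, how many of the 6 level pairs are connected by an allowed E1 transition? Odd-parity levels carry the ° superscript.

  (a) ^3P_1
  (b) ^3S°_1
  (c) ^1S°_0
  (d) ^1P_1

(a)–(b): allowed.
(a)–(c): forbidden (ΔS).
(a)–(d): forbidden (parity, ΔS).
(b)–(c): forbidden (parity, ΔS, ΔL).
(b)–(d): forbidden (ΔS).
(c)–(d): allowed.
Allowed pairs: 2 of 6.

2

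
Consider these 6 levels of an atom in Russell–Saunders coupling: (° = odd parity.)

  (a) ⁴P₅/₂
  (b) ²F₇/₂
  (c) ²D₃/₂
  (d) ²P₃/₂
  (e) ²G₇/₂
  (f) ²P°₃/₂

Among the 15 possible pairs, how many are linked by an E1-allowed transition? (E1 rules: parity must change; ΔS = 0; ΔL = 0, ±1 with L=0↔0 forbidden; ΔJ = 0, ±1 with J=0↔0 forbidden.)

(a)–(b): forbidden (parity, ΔS, ΔL).
(a)–(c): forbidden (parity, ΔS).
(a)–(d): forbidden (parity, ΔS).
(a)–(e): forbidden (parity, ΔS, ΔL).
(a)–(f): forbidden (ΔS).
(b)–(c): forbidden (parity, ΔJ).
(b)–(d): forbidden (parity, ΔL, ΔJ).
(b)–(e): forbidden (parity).
(b)–(f): forbidden (ΔL, ΔJ).
(c)–(d): forbidden (parity).
(c)–(e): forbidden (parity, ΔL, ΔJ).
(c)–(f): allowed.
(d)–(e): forbidden (parity, ΔL, ΔJ).
(d)–(f): allowed.
(e)–(f): forbidden (ΔL, ΔJ).
Allowed pairs: 2 of 15.

2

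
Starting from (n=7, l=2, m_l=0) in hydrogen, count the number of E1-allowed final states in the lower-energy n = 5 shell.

6

E1 requires Δl = ±1, so l_f ∈ {1, 3}; with 0 ≤ l_f ≤ n_f−1 = 4, the allowed l_f values are {1, 3}.
For l_f = 1: m_f ∈ {m_i−1, m_i, m_i+1} ∩ [−1, 1] = {-1, 0, 1} → 3 states.
For l_f = 3: m_f ∈ {m_i−1, m_i, m_i+1} ∩ [−3, 3] = {-1, 0, 1} → 3 states.
Total: 6.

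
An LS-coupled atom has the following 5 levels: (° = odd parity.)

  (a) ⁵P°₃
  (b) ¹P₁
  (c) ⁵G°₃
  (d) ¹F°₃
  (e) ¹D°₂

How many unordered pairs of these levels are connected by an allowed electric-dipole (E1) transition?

(a)–(b): forbidden (ΔS, ΔJ).
(a)–(c): forbidden (parity, ΔL).
(a)–(d): forbidden (parity, ΔS, ΔL).
(a)–(e): forbidden (parity, ΔS).
(b)–(c): forbidden (ΔS, ΔL, ΔJ).
(b)–(d): forbidden (ΔL, ΔJ).
(b)–(e): allowed.
(c)–(d): forbidden (parity, ΔS).
(c)–(e): forbidden (parity, ΔS, ΔL).
(d)–(e): forbidden (parity).
Allowed pairs: 1 of 10.

1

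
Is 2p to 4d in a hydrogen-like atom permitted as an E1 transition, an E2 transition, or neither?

Δl = 2 − 1 = +1; l_i + l_f = 3.
E1 (Δl = ±1): satisfied.
E2 (Δl = 0,±2, l_i+l_f ≥ 2): not satisfied.

E1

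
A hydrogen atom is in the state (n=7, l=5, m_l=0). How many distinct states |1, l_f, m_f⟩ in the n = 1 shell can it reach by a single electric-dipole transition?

0

E1 requires l_f ∈ {4, 6}, but neither lies in [0, 0], so no final state is reachable.
Total: 0.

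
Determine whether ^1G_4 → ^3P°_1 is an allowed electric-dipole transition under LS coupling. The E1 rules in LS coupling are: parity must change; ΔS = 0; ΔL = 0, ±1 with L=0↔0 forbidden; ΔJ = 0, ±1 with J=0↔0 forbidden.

forbidden

Reading off the term symbols: S 0→1, L 4→1, J 4→1, parity even→odd.
ΔS = 0: S: 0 → 1 — ✗.
ΔJ = 0, ±1 (not J=0↔0): J: 4 → 1, ΔJ = -3 — ✗.
Parity must change: even → odd — ✓.
ΔL = 0, ±1 (not L=0↔0): L: 4 → 1, ΔL = -3 — ✗.
Rule(s) violated: ΔS, ΔL, ΔJ.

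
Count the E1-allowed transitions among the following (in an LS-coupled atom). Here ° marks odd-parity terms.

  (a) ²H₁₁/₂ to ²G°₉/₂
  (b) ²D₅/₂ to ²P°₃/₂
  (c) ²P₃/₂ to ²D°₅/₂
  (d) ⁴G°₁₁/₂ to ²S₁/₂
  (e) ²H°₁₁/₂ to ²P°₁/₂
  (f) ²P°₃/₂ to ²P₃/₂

4

(a) allowed
(b) allowed
(c) allowed
(d) forbidden (ΔS, ΔL, ΔJ fail)
(e) forbidden (parity, ΔL, ΔJ fail)
(f) allowed
Total allowed: 4 of 6.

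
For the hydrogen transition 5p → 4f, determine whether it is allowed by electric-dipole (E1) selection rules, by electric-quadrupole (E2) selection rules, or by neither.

E2

Δl = 3 − 1 = +2; l_i + l_f = 4.
E1 (Δl = ±1): not satisfied.
E2 (Δl = 0,±2, l_i+l_f ≥ 2): satisfied.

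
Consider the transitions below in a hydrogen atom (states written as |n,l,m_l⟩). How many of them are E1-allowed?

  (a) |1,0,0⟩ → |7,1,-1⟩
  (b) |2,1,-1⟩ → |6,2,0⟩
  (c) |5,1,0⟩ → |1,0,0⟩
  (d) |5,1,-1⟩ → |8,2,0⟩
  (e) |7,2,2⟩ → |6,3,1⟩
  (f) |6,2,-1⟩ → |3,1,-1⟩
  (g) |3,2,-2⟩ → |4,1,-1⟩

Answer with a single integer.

7

(a) allowed
(b) allowed
(c) allowed
(d) allowed
(e) allowed
(f) allowed
(g) allowed
Total allowed: 7 of 7.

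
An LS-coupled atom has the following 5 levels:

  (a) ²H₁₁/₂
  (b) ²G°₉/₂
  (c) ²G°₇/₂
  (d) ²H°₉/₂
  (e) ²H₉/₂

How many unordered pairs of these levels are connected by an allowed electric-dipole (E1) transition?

5

(a)–(b): allowed.
(a)–(c): forbidden (ΔJ).
(a)–(d): allowed.
(a)–(e): forbidden (parity).
(b)–(c): forbidden (parity).
(b)–(d): forbidden (parity).
(b)–(e): allowed.
(c)–(d): forbidden (parity).
(c)–(e): allowed.
(d)–(e): allowed.
Allowed pairs: 5 of 10.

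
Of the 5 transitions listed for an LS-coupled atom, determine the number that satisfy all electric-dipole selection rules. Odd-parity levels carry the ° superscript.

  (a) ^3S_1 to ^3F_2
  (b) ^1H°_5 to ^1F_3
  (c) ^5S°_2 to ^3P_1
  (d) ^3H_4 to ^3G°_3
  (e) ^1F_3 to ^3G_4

1

(a) forbidden (parity, ΔL fail)
(b) forbidden (ΔL, ΔJ fail)
(c) forbidden (ΔS fails)
(d) allowed
(e) forbidden (parity, ΔS fail)
Total allowed: 1 of 5.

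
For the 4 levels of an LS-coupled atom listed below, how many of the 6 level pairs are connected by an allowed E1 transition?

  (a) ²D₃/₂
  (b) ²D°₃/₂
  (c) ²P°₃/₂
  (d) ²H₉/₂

(a)–(b): allowed.
(a)–(c): allowed.
(a)–(d): forbidden (parity, ΔL, ΔJ).
(b)–(c): forbidden (parity).
(b)–(d): forbidden (ΔL, ΔJ).
(c)–(d): forbidden (ΔL, ΔJ).
Allowed pairs: 2 of 6.

2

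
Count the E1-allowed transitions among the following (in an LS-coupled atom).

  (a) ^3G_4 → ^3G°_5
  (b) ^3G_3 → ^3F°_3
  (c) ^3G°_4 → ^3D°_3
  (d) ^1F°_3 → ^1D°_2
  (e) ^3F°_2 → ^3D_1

(a) allowed
(b) allowed
(c) forbidden (parity, ΔL fail)
(d) forbidden (parity fails)
(e) allowed
Total allowed: 3 of 5.

3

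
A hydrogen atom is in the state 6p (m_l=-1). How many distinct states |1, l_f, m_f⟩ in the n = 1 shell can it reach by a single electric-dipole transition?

E1 requires Δl = ±1, so l_f ∈ {0, 2}; with 0 ≤ l_f ≤ n_f−1 = 0, the allowed l_f values are {0}.
For l_f = 0: m_f ∈ {m_i−1, m_i, m_i+1} ∩ [−0, 0] = {0} → 1 state.
Total: 1.

1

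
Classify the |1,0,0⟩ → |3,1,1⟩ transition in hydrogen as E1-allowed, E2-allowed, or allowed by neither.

E1

Δl = 1 − 0 = +1; l_i + l_f = 1.
Δm_l = +1.
E1 (Δl = ±1, |Δm_l| ≤ 1): satisfied.
E2 (Δl = 0,±2, l_i+l_f ≥ 2, |Δm_l| ≤ 2): not satisfied.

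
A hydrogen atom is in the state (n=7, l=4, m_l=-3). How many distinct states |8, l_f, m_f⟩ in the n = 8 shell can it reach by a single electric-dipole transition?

E1 requires Δl = ±1, so l_f ∈ {3, 5}; with 0 ≤ l_f ≤ n_f−1 = 7, the allowed l_f values are {3, 5}.
For l_f = 3: m_f ∈ {m_i−1, m_i, m_i+1} ∩ [−3, 3] = {-3, -2} → 2 states.
For l_f = 5: m_f ∈ {m_i−1, m_i, m_i+1} ∩ [−5, 5] = {-4, -3, -2} → 3 states.
Total: 5.

5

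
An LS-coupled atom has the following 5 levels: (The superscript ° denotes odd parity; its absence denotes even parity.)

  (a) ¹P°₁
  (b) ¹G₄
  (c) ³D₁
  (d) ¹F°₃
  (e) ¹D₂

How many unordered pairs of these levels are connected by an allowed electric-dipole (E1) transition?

(a)–(b): forbidden (ΔL, ΔJ).
(a)–(c): forbidden (ΔS).
(a)–(d): forbidden (parity, ΔL, ΔJ).
(a)–(e): allowed.
(b)–(c): forbidden (parity, ΔS, ΔL, ΔJ).
(b)–(d): allowed.
(b)–(e): forbidden (parity, ΔL, ΔJ).
(c)–(d): forbidden (ΔS, ΔJ).
(c)–(e): forbidden (parity, ΔS).
(d)–(e): allowed.
Allowed pairs: 3 of 10.

3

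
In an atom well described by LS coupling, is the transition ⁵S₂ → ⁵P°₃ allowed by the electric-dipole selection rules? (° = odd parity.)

allowed

Reading off the term symbols: S 2→2, L 0→1, J 2→3, parity even→odd.
Parity must change: even → odd — satisfied.
ΔS = 0: S: 2 → 2 — satisfied.
ΔL = 0, ±1 (not L=0↔0): L: 0 → 1, ΔL = +1 — satisfied.
ΔJ = 0, ±1 (not J=0↔0): J: 2 → 3, ΔJ = +1 — satisfied.
All four E1 rules are satisfied.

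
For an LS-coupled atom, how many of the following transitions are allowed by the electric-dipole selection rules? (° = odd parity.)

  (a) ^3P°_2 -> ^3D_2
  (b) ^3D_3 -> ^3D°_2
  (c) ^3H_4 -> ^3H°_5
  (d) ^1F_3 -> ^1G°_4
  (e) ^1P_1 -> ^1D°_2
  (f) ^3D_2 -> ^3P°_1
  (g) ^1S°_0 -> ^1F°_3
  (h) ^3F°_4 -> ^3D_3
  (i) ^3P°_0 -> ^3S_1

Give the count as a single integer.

(a) allowed
(b) allowed
(c) allowed
(d) allowed
(e) allowed
(f) allowed
(g) forbidden (parity, ΔL, ΔJ fail)
(h) allowed
(i) allowed
Total allowed: 8 of 9.

8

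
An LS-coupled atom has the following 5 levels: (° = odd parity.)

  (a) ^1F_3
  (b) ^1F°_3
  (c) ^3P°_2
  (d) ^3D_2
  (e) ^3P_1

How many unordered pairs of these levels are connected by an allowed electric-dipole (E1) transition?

(a)–(b): allowed.
(a)–(c): forbidden (ΔS, ΔL).
(a)–(d): forbidden (parity, ΔS).
(a)–(e): forbidden (parity, ΔS, ΔL, ΔJ).
(b)–(c): forbidden (parity, ΔS, ΔL).
(b)–(d): forbidden (ΔS).
(b)–(e): forbidden (ΔS, ΔL, ΔJ).
(c)–(d): allowed.
(c)–(e): allowed.
(d)–(e): forbidden (parity).
Allowed pairs: 3 of 10.

3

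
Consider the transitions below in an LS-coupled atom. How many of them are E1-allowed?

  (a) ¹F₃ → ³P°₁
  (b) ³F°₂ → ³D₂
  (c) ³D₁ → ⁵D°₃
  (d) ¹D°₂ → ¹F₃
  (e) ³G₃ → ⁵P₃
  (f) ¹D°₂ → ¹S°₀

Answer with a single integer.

(a) forbidden (ΔS, ΔL, ΔJ fail)
(b) allowed
(c) forbidden (ΔS, ΔJ fail)
(d) allowed
(e) forbidden (parity, ΔS, ΔL fail)
(f) forbidden (parity, ΔL, ΔJ fail)
Total allowed: 2 of 6.

2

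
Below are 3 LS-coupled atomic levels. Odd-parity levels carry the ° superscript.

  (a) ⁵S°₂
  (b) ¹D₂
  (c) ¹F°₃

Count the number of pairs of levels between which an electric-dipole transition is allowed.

1

(a)–(b): forbidden (ΔS, ΔL).
(a)–(c): forbidden (parity, ΔS, ΔL).
(b)–(c): allowed.
Allowed pairs: 1 of 3.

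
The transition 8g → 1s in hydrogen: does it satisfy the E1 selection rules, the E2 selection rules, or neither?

Δl = 0 − 4 = -4; l_i + l_f = 4.
E1 (Δl = ±1): not satisfied.
E2 (Δl = 0,±2, l_i+l_f ≥ 2): not satisfied.

neither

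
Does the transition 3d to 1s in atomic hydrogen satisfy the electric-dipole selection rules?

l: 2 → 0 (Δl = -2). Δl = ±1 fails.
The transition is electric-dipole forbidden.

forbidden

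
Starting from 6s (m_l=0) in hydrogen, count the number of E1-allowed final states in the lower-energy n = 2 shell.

E1 requires Δl = ±1, so l_f ∈ {-1, 1}; with 0 ≤ l_f ≤ n_f−1 = 1, the allowed l_f values are {1}.
For l_f = 1: m_f ∈ {m_i−1, m_i, m_i+1} ∩ [−1, 1] = {-1, 0, 1} → 3 states.
Total: 3.

3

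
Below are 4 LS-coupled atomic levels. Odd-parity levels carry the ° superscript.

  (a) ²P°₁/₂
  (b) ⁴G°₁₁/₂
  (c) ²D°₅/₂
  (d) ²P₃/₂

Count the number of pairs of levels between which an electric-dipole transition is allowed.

2

(a)–(b): forbidden (parity, ΔS, ΔL, ΔJ).
(a)–(c): forbidden (parity, ΔJ).
(a)–(d): allowed.
(b)–(c): forbidden (parity, ΔS, ΔL, ΔJ).
(b)–(d): forbidden (ΔS, ΔL, ΔJ).
(c)–(d): allowed.
Allowed pairs: 2 of 6.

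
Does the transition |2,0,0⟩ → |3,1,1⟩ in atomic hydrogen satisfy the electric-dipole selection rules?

allowed

Initial l = 0, final l = 1, so Δl = +1. E1 requires Δl = ±1: ✓.
m_l: 0 → 1 (Δm_l = +1). |Δm_l| ≤ 1 ✓.
All E1 selection rules are satisfied.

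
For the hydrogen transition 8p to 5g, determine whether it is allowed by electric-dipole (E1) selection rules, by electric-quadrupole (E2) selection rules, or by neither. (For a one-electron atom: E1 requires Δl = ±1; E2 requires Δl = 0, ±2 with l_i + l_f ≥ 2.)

neither

Δl = 4 − 1 = +3; l_i + l_f = 5.
E1 (Δl = ±1): not satisfied.
E2 (Δl = 0,±2, l_i+l_f ≥ 2): not satisfied.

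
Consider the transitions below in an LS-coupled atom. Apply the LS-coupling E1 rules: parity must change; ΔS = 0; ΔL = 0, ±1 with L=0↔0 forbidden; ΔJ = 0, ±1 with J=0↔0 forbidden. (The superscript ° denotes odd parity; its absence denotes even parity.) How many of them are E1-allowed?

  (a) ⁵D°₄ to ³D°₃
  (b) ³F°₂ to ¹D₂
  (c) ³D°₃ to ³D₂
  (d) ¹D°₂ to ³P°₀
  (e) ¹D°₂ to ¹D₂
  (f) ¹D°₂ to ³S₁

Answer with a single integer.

2

(a) forbidden (parity, ΔS fail)
(b) forbidden (ΔS fails)
(c) allowed
(d) forbidden (parity, ΔS, ΔJ fail)
(e) allowed
(f) forbidden (ΔS, ΔL fail)
Total allowed: 2 of 6.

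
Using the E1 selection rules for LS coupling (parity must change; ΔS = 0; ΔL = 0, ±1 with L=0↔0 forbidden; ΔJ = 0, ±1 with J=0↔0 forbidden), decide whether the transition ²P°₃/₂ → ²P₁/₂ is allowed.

allowed

ΔL = 0, ±1 (not L=0↔0): L: 1 → 1, ΔL = +0 — ✓.
ΔJ = 0, ±1 (not J=0↔0): J: 3/2 → 1/2, ΔJ = -1 — ✓.
ΔS = 0: S: 1/2 → 1/2 — ✓.
Parity must change: odd → even — ✓.
All four E1 rules are satisfied.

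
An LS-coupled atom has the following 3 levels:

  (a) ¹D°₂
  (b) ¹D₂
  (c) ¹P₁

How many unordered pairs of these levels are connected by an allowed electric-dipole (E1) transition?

2

(a)–(b): allowed.
(a)–(c): allowed.
(b)–(c): forbidden (parity).
Allowed pairs: 2 of 3.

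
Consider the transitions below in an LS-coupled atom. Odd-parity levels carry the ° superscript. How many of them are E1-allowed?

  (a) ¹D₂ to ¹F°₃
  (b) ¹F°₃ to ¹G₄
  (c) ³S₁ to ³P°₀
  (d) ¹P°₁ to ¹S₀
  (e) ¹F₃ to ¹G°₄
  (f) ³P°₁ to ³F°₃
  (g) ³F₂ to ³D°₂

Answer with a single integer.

(a) allowed
(b) allowed
(c) allowed
(d) allowed
(e) allowed
(f) forbidden (parity, ΔL, ΔJ fail)
(g) allowed
Total allowed: 6 of 7.

6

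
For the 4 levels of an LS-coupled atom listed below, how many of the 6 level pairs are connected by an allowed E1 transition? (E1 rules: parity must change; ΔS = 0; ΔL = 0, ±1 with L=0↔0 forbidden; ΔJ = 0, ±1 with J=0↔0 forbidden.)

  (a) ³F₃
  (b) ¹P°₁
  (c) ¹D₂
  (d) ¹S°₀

1

(a)–(b): forbidden (ΔS, ΔL, ΔJ).
(a)–(c): forbidden (parity, ΔS).
(a)–(d): forbidden (ΔS, ΔL, ΔJ).
(b)–(c): allowed.
(b)–(d): forbidden (parity).
(c)–(d): forbidden (ΔL, ΔJ).
Allowed pairs: 1 of 6.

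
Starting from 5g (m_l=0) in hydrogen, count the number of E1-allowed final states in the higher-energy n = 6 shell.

6

E1 requires Δl = ±1, so l_f ∈ {3, 5}; with 0 ≤ l_f ≤ n_f−1 = 5, the allowed l_f values are {3, 5}.
For l_f = 3: m_f ∈ {m_i−1, m_i, m_i+1} ∩ [−3, 3] = {-1, 0, 1} → 3 states.
For l_f = 5: m_f ∈ {m_i−1, m_i, m_i+1} ∩ [−5, 5] = {-1, 0, 1} → 3 states.
Total: 6.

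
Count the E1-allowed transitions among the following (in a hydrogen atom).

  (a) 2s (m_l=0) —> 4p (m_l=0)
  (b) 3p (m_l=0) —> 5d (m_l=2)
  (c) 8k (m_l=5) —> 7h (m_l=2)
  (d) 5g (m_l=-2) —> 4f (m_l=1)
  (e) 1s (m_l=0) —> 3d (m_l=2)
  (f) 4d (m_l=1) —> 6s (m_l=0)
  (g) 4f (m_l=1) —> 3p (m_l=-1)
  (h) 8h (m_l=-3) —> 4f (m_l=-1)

1

(a) allowed
(b) forbidden — Δm_l = +2 (E1 requires Δm_l = 0, ±1)
(c) forbidden — Δl = -2 (E1 requires Δl = ±1); Δm_l = -3 (E1 requires Δm_l = 0, ±1)
(d) forbidden — Δm_l = +3 (E1 requires Δm_l = 0, ±1)
(e) forbidden — Δl = +2 (E1 requires Δl = ±1); Δm_l = +2 (E1 requires Δm_l = 0, ±1)
(f) forbidden — Δl = -2 (E1 requires Δl = ±1)
(g) forbidden — Δl = -2 (E1 requires Δl = ±1); Δm_l = -2 (E1 requires Δm_l = 0, ±1)
(h) forbidden — Δl = -2 (E1 requires Δl = ±1); Δm_l = +2 (E1 requires Δm_l = 0, ±1)
Total allowed: 1 of 8.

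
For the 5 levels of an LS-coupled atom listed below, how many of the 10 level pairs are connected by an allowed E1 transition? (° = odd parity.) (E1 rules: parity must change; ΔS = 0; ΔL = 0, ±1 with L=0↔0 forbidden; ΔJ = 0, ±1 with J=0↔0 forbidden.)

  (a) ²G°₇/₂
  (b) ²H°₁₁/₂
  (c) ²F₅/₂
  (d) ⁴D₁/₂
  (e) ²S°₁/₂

(a)–(b): forbidden (parity, ΔJ).
(a)–(c): allowed.
(a)–(d): forbidden (ΔS, ΔL, ΔJ).
(a)–(e): forbidden (parity, ΔL, ΔJ).
(b)–(c): forbidden (ΔL, ΔJ).
(b)–(d): forbidden (ΔS, ΔL, ΔJ).
(b)–(e): forbidden (parity, ΔL, ΔJ).
(c)–(d): forbidden (parity, ΔS, ΔJ).
(c)–(e): forbidden (ΔL, ΔJ).
(d)–(e): forbidden (ΔS, ΔL).
Allowed pairs: 1 of 10.

1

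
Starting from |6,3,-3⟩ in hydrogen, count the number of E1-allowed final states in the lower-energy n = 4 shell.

1

E1 requires Δl = ±1, so l_f ∈ {2, 4}; with 0 ≤ l_f ≤ n_f−1 = 3, the allowed l_f values are {2}.
For l_f = 2: m_f ∈ {m_i−1, m_i, m_i+1} ∩ [−2, 2] = {-2} → 1 state.
Total: 1.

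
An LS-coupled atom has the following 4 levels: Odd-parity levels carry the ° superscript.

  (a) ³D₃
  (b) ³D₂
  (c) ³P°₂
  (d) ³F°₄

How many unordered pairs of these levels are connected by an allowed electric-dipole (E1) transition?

(a)–(b): forbidden (parity).
(a)–(c): allowed.
(a)–(d): allowed.
(b)–(c): allowed.
(b)–(d): forbidden (ΔJ).
(c)–(d): forbidden (parity, ΔL, ΔJ).
Allowed pairs: 3 of 6.

3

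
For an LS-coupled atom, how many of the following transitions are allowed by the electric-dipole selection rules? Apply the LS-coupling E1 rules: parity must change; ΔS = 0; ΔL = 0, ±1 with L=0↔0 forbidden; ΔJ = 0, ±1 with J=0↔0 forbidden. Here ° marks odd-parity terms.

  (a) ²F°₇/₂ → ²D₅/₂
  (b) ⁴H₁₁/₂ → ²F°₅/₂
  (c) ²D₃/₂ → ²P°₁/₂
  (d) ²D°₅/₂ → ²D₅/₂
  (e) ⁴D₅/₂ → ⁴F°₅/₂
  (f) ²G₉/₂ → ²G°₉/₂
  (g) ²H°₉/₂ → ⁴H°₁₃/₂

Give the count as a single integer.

(a) allowed
(b) forbidden (ΔS, ΔL, ΔJ fail)
(c) allowed
(d) allowed
(e) allowed
(f) allowed
(g) forbidden (parity, ΔS, ΔJ fail)
Total allowed: 5 of 7.

5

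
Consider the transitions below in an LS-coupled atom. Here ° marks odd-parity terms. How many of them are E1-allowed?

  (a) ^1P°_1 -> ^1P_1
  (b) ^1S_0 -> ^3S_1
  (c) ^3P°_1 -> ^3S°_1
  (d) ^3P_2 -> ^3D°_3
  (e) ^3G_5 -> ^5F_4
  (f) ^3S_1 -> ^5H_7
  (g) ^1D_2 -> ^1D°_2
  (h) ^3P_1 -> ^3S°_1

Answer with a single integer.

4

(a) allowed
(b) forbidden (parity, ΔS, ΔL fail)
(c) forbidden (parity fails)
(d) allowed
(e) forbidden (parity, ΔS fail)
(f) forbidden (parity, ΔS, ΔL, ΔJ fail)
(g) allowed
(h) allowed
Total allowed: 4 of 8.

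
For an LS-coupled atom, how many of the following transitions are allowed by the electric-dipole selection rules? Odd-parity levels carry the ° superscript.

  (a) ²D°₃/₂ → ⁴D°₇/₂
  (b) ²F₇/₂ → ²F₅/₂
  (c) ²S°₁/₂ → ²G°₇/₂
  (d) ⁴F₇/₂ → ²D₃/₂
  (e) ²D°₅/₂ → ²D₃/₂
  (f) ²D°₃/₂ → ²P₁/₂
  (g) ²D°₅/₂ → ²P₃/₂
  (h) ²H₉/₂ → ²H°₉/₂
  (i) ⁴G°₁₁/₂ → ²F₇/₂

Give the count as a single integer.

4

(a) forbidden (parity, ΔS, ΔJ fail)
(b) forbidden (parity fails)
(c) forbidden (parity, ΔL, ΔJ fail)
(d) forbidden (parity, ΔS, ΔJ fail)
(e) allowed
(f) allowed
(g) allowed
(h) allowed
(i) forbidden (ΔS, ΔJ fail)
Total allowed: 4 of 9.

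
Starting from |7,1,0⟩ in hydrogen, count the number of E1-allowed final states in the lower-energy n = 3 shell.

E1 requires Δl = ±1, so l_f ∈ {0, 2}; with 0 ≤ l_f ≤ n_f−1 = 2, the allowed l_f values are {0, 2}.
For l_f = 0: m_f ∈ {m_i−1, m_i, m_i+1} ∩ [−0, 0] = {0} → 1 state.
For l_f = 2: m_f ∈ {m_i−1, m_i, m_i+1} ∩ [−2, 2] = {-1, 0, 1} → 3 states.
Total: 4.

4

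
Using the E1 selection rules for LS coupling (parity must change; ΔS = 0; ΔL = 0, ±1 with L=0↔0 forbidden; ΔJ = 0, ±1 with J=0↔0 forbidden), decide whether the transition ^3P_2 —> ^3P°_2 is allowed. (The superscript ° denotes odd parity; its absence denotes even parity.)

allowed

ΔL = 0, ±1 (not L=0↔0): L: 1 → 1, ΔL = +0 — satisfied.
ΔJ = 0, ±1 (not J=0↔0): J: 2 → 2, ΔJ = +0 — satisfied.
Parity must change: even → odd — satisfied.
ΔS = 0: S: 1 → 1 — satisfied.
All four E1 rules are satisfied.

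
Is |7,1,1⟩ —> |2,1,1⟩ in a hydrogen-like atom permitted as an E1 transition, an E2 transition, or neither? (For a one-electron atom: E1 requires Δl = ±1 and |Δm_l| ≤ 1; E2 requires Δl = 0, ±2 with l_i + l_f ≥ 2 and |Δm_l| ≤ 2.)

Δl = 1 − 1 = +0; l_i + l_f = 2.
Δm_l = +0.
E1 (Δl = ±1, |Δm_l| ≤ 1): not satisfied.
E2 (Δl = 0,±2, l_i+l_f ≥ 2, |Δm_l| ≤ 2): satisfied.

E2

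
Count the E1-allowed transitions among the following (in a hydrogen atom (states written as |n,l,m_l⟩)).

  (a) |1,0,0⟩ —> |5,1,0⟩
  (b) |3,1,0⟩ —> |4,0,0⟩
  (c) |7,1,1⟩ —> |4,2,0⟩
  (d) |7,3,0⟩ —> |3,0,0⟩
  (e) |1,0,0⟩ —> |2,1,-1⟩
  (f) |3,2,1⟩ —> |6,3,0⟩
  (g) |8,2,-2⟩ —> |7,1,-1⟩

(a) allowed
(b) allowed
(c) allowed
(d) forbidden — Δl = -3 (E1 requires Δl = ±1)
(e) allowed
(f) allowed
(g) allowed
Total allowed: 6 of 7.

6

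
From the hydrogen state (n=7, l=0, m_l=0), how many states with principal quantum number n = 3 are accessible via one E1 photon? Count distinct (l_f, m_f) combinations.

3

E1 requires Δl = ±1, so l_f ∈ {-1, 1}; with 0 ≤ l_f ≤ n_f−1 = 2, the allowed l_f values are {1}.
For l_f = 1: m_f ∈ {m_i−1, m_i, m_i+1} ∩ [−1, 1] = {-1, 0, 1} → 3 states.
Total: 3.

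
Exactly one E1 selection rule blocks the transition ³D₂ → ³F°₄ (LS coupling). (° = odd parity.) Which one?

the ΔJ = 0, ±1 rule

ΔL = 0, ±1 (not L=0↔0): L: 2 → 3, ΔL = +1 — ok.
Parity must change: even → odd — ok.
ΔJ = 0, ±1 (not J=0↔0): J: 2 → 4, ΔJ = +2 — fails.
ΔS = 0: S: 1 → 1 — ok.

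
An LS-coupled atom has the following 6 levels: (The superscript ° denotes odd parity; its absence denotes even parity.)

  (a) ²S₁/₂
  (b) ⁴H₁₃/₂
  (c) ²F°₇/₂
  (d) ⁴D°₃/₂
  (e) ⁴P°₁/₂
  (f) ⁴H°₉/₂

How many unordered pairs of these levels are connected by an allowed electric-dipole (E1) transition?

(a)–(b): forbidden (parity, ΔS, ΔL, ΔJ).
(a)–(c): forbidden (ΔL, ΔJ).
(a)–(d): forbidden (ΔS, ΔL).
(a)–(e): forbidden (ΔS).
(a)–(f): forbidden (ΔS, ΔL, ΔJ).
(b)–(c): forbidden (ΔS, ΔL, ΔJ).
(b)–(d): forbidden (ΔL, ΔJ).
(b)–(e): forbidden (ΔL, ΔJ).
(b)–(f): forbidden (ΔJ).
(c)–(d): forbidden (parity, ΔS, ΔJ).
(c)–(e): forbidden (parity, ΔS, ΔL, ΔJ).
(c)–(f): forbidden (parity, ΔS, ΔL).
(d)–(e): forbidden (parity).
(d)–(f): forbidden (parity, ΔL, ΔJ).
(e)–(f): forbidden (parity, ΔL, ΔJ).
Allowed pairs: 0 of 15.

0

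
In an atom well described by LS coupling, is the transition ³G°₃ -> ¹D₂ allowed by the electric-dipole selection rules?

Initial level: S=1, L=4, J=3, parity odd. Final level: S=0, L=2, J=2, parity even.
ΔS = 0: S: 1 → 0 — fails.
ΔJ = 0, ±1 (not J=0↔0): J: 3 → 2, ΔJ = -1 — passes.
ΔL = 0, ±1 (not L=0↔0): L: 4 → 2, ΔL = -2 — fails.
Parity must change: odd → even — passes.
Rule(s) violated: ΔS, ΔL.

forbidden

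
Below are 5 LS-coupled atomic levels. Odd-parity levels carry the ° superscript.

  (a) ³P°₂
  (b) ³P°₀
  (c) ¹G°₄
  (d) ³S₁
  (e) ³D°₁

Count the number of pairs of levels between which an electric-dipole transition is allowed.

2

(a)–(b): forbidden (parity, ΔJ).
(a)–(c): forbidden (parity, ΔS, ΔL, ΔJ).
(a)–(d): allowed.
(a)–(e): forbidden (parity).
(b)–(c): forbidden (parity, ΔS, ΔL, ΔJ).
(b)–(d): allowed.
(b)–(e): forbidden (parity).
(c)–(d): forbidden (ΔS, ΔL, ΔJ).
(c)–(e): forbidden (parity, ΔS, ΔL, ΔJ).
(d)–(e): forbidden (ΔL).
Allowed pairs: 2 of 10.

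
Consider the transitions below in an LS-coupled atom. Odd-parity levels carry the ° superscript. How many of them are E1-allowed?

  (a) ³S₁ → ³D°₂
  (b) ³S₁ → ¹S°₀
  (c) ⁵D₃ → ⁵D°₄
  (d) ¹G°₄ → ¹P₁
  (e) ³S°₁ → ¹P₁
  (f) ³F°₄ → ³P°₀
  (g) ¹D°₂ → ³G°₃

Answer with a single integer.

(a) forbidden (ΔL fails)
(b) forbidden (ΔS, ΔL fail)
(c) allowed
(d) forbidden (ΔL, ΔJ fail)
(e) forbidden (ΔS fails)
(f) forbidden (parity, ΔL, ΔJ fail)
(g) forbidden (parity, ΔS, ΔL fail)
Total allowed: 1 of 7.

1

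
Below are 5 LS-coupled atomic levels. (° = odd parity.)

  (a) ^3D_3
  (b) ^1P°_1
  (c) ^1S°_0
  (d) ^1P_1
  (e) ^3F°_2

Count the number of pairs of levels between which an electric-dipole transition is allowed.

3

(a)–(b): forbidden (ΔS, ΔJ).
(a)–(c): forbidden (ΔS, ΔL, ΔJ).
(a)–(d): forbidden (parity, ΔS, ΔJ).
(a)–(e): allowed.
(b)–(c): forbidden (parity).
(b)–(d): allowed.
(b)–(e): forbidden (parity, ΔS, ΔL).
(c)–(d): allowed.
(c)–(e): forbidden (parity, ΔS, ΔL, ΔJ).
(d)–(e): forbidden (ΔS, ΔL).
Allowed pairs: 3 of 10.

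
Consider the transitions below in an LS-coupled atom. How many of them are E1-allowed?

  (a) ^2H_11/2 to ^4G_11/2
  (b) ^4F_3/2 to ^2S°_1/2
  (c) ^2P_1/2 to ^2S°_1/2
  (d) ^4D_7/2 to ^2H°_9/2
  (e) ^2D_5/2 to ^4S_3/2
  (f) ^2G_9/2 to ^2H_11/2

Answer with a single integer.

(a) forbidden (parity, ΔS fail)
(b) forbidden (ΔS, ΔL fail)
(c) allowed
(d) forbidden (ΔS, ΔL fail)
(e) forbidden (parity, ΔS, ΔL fail)
(f) forbidden (parity fails)
Total allowed: 1 of 6.

1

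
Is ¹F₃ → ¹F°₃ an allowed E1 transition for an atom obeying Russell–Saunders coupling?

Reading off the term symbols: S 0→0, L 3→3, J 3→3, parity even→odd.
ΔL = 0, ±1 (not L=0↔0): L: 3 → 3, ΔL = +0 — satisfied.
ΔJ = 0, ±1 (not J=0↔0): J: 3 → 3, ΔJ = +0 — satisfied.
Parity must change: even → odd — satisfied.
ΔS = 0: S: 0 → 0 — satisfied.
All four E1 rules are satisfied.

allowed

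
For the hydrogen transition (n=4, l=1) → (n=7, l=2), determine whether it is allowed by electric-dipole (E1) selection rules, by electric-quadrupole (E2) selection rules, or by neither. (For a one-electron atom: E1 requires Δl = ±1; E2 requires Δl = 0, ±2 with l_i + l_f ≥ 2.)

E1

Δl = 2 − 1 = +1; l_i + l_f = 3.
E1 (Δl = ±1): satisfied.
E2 (Δl = 0,±2, l_i+l_f ≥ 2): not satisfied.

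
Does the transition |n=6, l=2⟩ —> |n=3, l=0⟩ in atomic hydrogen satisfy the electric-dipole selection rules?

l: 2 → 0 (Δl = -2). Δl = ±1 violated.
The transition is electric-dipole forbidden.

forbidden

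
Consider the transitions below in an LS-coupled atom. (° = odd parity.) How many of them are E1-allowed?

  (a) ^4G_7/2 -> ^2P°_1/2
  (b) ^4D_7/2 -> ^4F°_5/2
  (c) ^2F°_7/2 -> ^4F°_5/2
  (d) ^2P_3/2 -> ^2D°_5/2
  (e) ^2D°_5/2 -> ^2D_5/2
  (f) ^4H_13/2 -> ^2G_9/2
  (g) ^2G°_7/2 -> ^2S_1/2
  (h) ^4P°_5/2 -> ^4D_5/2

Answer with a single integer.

(a) forbidden (ΔS, ΔL, ΔJ fail)
(b) allowed
(c) forbidden (parity, ΔS fail)
(d) allowed
(e) allowed
(f) forbidden (parity, ΔS, ΔJ fail)
(g) forbidden (ΔL, ΔJ fail)
(h) allowed
Total allowed: 4 of 8.

4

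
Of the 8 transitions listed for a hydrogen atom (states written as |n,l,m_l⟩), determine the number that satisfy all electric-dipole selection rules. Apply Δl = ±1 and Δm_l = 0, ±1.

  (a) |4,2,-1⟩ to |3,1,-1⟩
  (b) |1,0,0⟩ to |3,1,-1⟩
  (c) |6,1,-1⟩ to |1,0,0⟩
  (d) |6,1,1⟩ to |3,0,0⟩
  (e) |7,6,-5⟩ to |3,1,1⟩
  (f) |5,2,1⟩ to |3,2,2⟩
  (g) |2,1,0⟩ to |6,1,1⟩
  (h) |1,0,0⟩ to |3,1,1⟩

5

(a) allowed
(b) allowed
(c) allowed
(d) allowed
(e) forbidden — Δl = -5 (E1 requires Δl = ±1); Δm_l = +6 (E1 requires Δm_l = 0, ±1)
(f) forbidden — Δl = +0 (E1 requires Δl = ±1)
(g) forbidden — Δl = +0 (E1 requires Δl = ±1)
(h) allowed
Total allowed: 5 of 8.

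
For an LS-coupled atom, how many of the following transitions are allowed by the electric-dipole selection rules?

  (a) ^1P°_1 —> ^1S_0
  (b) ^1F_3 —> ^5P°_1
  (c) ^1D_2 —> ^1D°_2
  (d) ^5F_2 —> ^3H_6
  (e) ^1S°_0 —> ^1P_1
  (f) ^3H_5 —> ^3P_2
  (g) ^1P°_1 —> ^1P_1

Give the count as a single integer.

4

(a) allowed
(b) forbidden (ΔS, ΔL, ΔJ fail)
(c) allowed
(d) forbidden (parity, ΔS, ΔL, ΔJ fail)
(e) allowed
(f) forbidden (parity, ΔL, ΔJ fail)
(g) allowed
Total allowed: 4 of 7.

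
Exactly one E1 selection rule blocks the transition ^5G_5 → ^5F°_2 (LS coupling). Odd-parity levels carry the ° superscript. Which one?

the ΔJ = 0, ±1 rule

Parity must change: even → odd — ok.
ΔS = 0: S: 2 → 2 — ok.
ΔL = 0, ±1 (not L=0↔0): L: 4 → 3, ΔL = -1 — ok.
ΔJ = 0, ±1 (not J=0↔0): J: 5 → 2, ΔJ = -3 — fails.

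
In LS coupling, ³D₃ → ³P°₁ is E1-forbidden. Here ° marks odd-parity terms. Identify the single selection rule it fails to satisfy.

Initial level: S=1, L=2, J=3, parity even. Final level: S=1, L=1, J=1, parity odd.
ΔS = 0: S: 1 → 1 — ok.
ΔJ = 0, ±1 (not J=0↔0): J: 3 → 1, ΔJ = -2 — fails.
ΔL = 0, ±1 (not L=0↔0): L: 2 → 1, ΔL = -1 — ok.
Parity must change: even → odd — ok.

the ΔJ = 0, ±1 rule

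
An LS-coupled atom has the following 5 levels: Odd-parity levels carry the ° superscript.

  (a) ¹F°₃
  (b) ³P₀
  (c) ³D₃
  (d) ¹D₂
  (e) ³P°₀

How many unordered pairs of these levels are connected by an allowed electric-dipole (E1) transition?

(a)–(b): forbidden (ΔS, ΔL, ΔJ).
(a)–(c): forbidden (ΔS).
(a)–(d): allowed.
(a)–(e): forbidden (parity, ΔS, ΔL, ΔJ).
(b)–(c): forbidden (parity, ΔJ).
(b)–(d): forbidden (parity, ΔS, ΔJ).
(b)–(e): forbidden (ΔJ).
(c)–(d): forbidden (parity, ΔS).
(c)–(e): forbidden (ΔJ).
(d)–(e): forbidden (ΔS, ΔJ).
Allowed pairs: 1 of 10.

1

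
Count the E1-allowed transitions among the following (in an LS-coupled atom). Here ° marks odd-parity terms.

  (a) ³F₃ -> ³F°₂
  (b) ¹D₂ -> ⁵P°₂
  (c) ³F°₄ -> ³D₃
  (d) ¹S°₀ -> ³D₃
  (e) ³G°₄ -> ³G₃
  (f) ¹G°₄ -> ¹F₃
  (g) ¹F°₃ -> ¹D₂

(a) allowed
(b) forbidden (ΔS fails)
(c) allowed
(d) forbidden (ΔS, ΔL, ΔJ fail)
(e) allowed
(f) allowed
(g) allowed
Total allowed: 5 of 7.

5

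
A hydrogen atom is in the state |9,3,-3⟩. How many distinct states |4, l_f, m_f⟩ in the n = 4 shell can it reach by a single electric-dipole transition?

1

E1 requires Δl = ±1, so l_f ∈ {2, 4}; with 0 ≤ l_f ≤ n_f−1 = 3, the allowed l_f values are {2}.
For l_f = 2: m_f ∈ {m_i−1, m_i, m_i+1} ∩ [−2, 2] = {-2} → 1 state.
Total: 1.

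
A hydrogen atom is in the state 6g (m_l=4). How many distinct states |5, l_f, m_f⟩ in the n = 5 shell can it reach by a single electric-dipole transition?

E1 requires Δl = ±1, so l_f ∈ {3, 5}; with 0 ≤ l_f ≤ n_f−1 = 4, the allowed l_f values are {3}.
For l_f = 3: m_f ∈ {m_i−1, m_i, m_i+1} ∩ [−3, 3] = {3} → 1 state.
Total: 1.

1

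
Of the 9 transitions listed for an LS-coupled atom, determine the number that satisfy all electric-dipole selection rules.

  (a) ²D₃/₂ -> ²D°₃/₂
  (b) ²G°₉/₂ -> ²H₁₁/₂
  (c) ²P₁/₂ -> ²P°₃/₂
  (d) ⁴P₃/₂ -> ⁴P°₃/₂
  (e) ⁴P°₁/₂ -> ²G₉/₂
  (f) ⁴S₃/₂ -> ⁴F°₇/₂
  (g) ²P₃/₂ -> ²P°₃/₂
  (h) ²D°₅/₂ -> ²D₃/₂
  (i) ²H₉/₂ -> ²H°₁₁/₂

(a) allowed
(b) allowed
(c) allowed
(d) allowed
(e) forbidden (ΔS, ΔL, ΔJ fail)
(f) forbidden (ΔL, ΔJ fail)
(g) allowed
(h) allowed
(i) allowed
Total allowed: 7 of 9.

7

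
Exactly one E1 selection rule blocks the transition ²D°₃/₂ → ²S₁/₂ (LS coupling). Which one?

the ΔL = 0, ±1 rule

Parity must change: odd → even — ✓.
ΔS = 0: S: 1/2 → 1/2 — ✓.
ΔL = 0, ±1 (not L=0↔0): L: 2 → 0, ΔL = -2 — ✗.
ΔJ = 0, ±1 (not J=0↔0): J: 3/2 → 1/2, ΔJ = -1 — ✓.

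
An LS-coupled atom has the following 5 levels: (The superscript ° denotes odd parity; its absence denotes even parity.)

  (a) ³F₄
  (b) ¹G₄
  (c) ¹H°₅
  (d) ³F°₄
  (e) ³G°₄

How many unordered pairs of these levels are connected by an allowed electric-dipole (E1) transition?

3

(a)–(b): forbidden (parity, ΔS).
(a)–(c): forbidden (ΔS, ΔL).
(a)–(d): allowed.
(a)–(e): allowed.
(b)–(c): allowed.
(b)–(d): forbidden (ΔS).
(b)–(e): forbidden (ΔS).
(c)–(d): forbidden (parity, ΔS, ΔL).
(c)–(e): forbidden (parity, ΔS).
(d)–(e): forbidden (parity).
Allowed pairs: 3 of 10.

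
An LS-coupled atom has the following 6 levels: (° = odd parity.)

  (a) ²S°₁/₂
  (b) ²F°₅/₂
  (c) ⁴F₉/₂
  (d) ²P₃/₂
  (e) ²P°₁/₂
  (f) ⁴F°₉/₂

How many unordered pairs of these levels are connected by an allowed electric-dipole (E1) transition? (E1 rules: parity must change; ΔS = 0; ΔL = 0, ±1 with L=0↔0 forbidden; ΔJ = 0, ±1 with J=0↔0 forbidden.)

(a)–(b): forbidden (parity, ΔL, ΔJ).
(a)–(c): forbidden (ΔS, ΔL, ΔJ).
(a)–(d): allowed.
(a)–(e): forbidden (parity).
(a)–(f): forbidden (parity, ΔS, ΔL, ΔJ).
(b)–(c): forbidden (ΔS, ΔJ).
(b)–(d): forbidden (ΔL).
(b)–(e): forbidden (parity, ΔL, ΔJ).
(b)–(f): forbidden (parity, ΔS, ΔJ).
(c)–(d): forbidden (parity, ΔS, ΔL, ΔJ).
(c)–(e): forbidden (ΔS, ΔL, ΔJ).
(c)–(f): allowed.
(d)–(e): allowed.
(d)–(f): forbidden (ΔS, ΔL, ΔJ).
(e)–(f): forbidden (parity, ΔS, ΔL, ΔJ).
Allowed pairs: 3 of 15.

3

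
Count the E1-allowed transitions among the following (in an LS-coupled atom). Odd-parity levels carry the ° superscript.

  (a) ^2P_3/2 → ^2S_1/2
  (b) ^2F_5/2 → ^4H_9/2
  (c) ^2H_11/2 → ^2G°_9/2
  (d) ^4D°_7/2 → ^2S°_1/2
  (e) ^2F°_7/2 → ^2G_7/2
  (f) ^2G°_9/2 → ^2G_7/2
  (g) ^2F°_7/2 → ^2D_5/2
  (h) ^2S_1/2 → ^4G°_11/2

4

(a) forbidden (parity fails)
(b) forbidden (parity, ΔS, ΔL, ΔJ fail)
(c) allowed
(d) forbidden (parity, ΔS, ΔL, ΔJ fail)
(e) allowed
(f) allowed
(g) allowed
(h) forbidden (ΔS, ΔL, ΔJ fail)
Total allowed: 4 of 8.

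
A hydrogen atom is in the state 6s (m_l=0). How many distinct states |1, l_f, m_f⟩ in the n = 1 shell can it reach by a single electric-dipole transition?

E1 requires l_f ∈ {-1, 1}, but neither lies in [0, 0], so no final state is reachable.
Total: 0.

0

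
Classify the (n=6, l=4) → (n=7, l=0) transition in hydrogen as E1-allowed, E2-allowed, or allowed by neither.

Δl = 0 − 4 = -4; l_i + l_f = 4.
E1 (Δl = ±1): not satisfied.
E2 (Δl = 0,±2, l_i+l_f ≥ 2): not satisfied.

neither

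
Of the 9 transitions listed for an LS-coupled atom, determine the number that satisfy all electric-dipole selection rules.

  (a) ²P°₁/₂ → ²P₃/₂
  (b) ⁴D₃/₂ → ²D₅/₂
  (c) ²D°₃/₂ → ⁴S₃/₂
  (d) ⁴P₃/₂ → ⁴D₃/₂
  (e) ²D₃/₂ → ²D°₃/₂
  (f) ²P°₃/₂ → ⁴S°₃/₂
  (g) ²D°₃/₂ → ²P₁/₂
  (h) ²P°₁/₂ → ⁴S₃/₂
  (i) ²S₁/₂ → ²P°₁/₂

(a) allowed
(b) forbidden (parity, ΔS fail)
(c) forbidden (ΔS, ΔL fail)
(d) forbidden (parity fails)
(e) allowed
(f) forbidden (parity, ΔS fail)
(g) allowed
(h) forbidden (ΔS fails)
(i) allowed
Total allowed: 4 of 9.

4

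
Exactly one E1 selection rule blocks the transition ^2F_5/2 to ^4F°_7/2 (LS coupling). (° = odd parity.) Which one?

ΔS = 0: S: 1/2 → 3/2 — fails.
Parity must change: even → odd — passes.
ΔL = 0, ±1 (not L=0↔0): L: 3 → 3, ΔL = +0 — passes.
ΔJ = 0, ±1 (not J=0↔0): J: 5/2 → 7/2, ΔJ = +1 — passes.

the ΔS = 0 rule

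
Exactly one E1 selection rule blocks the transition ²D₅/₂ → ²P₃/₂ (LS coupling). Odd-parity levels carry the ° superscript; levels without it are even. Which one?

Initial level: S=1/2, L=2, J=5/2, parity even. Final level: S=1/2, L=1, J=3/2, parity even.
Parity must change: even → even — fails.
ΔS = 0: S: 1/2 → 1/2 — ok.
ΔL = 0, ±1 (not L=0↔0): L: 2 → 1, ΔL = -1 — ok.
ΔJ = 0, ±1 (not J=0↔0): J: 5/2 → 3/2, ΔJ = -1 — ok.

parity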